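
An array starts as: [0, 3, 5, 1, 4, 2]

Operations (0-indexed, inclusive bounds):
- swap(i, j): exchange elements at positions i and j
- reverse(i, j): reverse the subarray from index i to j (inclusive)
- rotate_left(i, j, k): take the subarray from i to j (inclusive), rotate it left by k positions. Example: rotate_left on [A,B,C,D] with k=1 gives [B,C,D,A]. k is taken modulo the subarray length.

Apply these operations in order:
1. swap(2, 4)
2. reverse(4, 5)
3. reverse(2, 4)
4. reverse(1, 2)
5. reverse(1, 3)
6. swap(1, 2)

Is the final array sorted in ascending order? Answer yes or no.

After 1 (swap(2, 4)): [0, 3, 4, 1, 5, 2]
After 2 (reverse(4, 5)): [0, 3, 4, 1, 2, 5]
After 3 (reverse(2, 4)): [0, 3, 2, 1, 4, 5]
After 4 (reverse(1, 2)): [0, 2, 3, 1, 4, 5]
After 5 (reverse(1, 3)): [0, 1, 3, 2, 4, 5]
After 6 (swap(1, 2)): [0, 3, 1, 2, 4, 5]

Answer: no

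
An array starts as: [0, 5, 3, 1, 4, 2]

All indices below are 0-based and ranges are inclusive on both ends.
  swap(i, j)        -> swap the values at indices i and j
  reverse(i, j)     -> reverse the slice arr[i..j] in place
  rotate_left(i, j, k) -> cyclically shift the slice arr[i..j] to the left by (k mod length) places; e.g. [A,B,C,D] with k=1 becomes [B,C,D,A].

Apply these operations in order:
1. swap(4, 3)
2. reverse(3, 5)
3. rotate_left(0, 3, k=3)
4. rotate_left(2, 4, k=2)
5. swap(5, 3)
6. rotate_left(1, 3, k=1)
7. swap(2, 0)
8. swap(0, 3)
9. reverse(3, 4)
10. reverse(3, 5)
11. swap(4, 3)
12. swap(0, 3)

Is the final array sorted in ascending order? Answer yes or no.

Answer: no

Derivation:
After 1 (swap(4, 3)): [0, 5, 3, 4, 1, 2]
After 2 (reverse(3, 5)): [0, 5, 3, 2, 1, 4]
After 3 (rotate_left(0, 3, k=3)): [2, 0, 5, 3, 1, 4]
After 4 (rotate_left(2, 4, k=2)): [2, 0, 1, 5, 3, 4]
After 5 (swap(5, 3)): [2, 0, 1, 4, 3, 5]
After 6 (rotate_left(1, 3, k=1)): [2, 1, 4, 0, 3, 5]
After 7 (swap(2, 0)): [4, 1, 2, 0, 3, 5]
After 8 (swap(0, 3)): [0, 1, 2, 4, 3, 5]
After 9 (reverse(3, 4)): [0, 1, 2, 3, 4, 5]
After 10 (reverse(3, 5)): [0, 1, 2, 5, 4, 3]
After 11 (swap(4, 3)): [0, 1, 2, 4, 5, 3]
After 12 (swap(0, 3)): [4, 1, 2, 0, 5, 3]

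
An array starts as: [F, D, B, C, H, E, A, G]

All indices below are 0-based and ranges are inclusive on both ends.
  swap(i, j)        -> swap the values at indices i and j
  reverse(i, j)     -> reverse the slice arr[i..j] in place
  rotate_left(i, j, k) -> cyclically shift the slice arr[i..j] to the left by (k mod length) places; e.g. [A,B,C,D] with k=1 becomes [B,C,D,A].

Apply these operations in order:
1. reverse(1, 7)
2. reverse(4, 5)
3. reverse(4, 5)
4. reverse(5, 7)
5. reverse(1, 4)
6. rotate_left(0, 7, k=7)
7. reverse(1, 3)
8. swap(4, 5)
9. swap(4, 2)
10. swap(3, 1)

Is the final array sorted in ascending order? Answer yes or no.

Answer: no

Derivation:
After 1 (reverse(1, 7)): [F, G, A, E, H, C, B, D]
After 2 (reverse(4, 5)): [F, G, A, E, C, H, B, D]
After 3 (reverse(4, 5)): [F, G, A, E, H, C, B, D]
After 4 (reverse(5, 7)): [F, G, A, E, H, D, B, C]
After 5 (reverse(1, 4)): [F, H, E, A, G, D, B, C]
After 6 (rotate_left(0, 7, k=7)): [C, F, H, E, A, G, D, B]
After 7 (reverse(1, 3)): [C, E, H, F, A, G, D, B]
After 8 (swap(4, 5)): [C, E, H, F, G, A, D, B]
After 9 (swap(4, 2)): [C, E, G, F, H, A, D, B]
After 10 (swap(3, 1)): [C, F, G, E, H, A, D, B]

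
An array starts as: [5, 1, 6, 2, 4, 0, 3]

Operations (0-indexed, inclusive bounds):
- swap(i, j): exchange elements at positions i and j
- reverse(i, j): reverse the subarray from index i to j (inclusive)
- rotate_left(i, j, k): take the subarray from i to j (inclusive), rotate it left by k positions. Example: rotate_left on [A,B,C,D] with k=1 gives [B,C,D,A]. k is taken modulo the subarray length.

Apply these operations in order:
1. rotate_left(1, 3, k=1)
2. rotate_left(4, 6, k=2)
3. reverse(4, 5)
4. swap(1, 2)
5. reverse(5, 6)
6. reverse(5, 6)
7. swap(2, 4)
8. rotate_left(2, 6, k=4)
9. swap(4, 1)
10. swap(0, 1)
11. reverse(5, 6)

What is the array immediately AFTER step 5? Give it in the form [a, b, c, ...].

After 1 (rotate_left(1, 3, k=1)): [5, 6, 2, 1, 4, 0, 3]
After 2 (rotate_left(4, 6, k=2)): [5, 6, 2, 1, 3, 4, 0]
After 3 (reverse(4, 5)): [5, 6, 2, 1, 4, 3, 0]
After 4 (swap(1, 2)): [5, 2, 6, 1, 4, 3, 0]
After 5 (reverse(5, 6)): [5, 2, 6, 1, 4, 0, 3]

Answer: [5, 2, 6, 1, 4, 0, 3]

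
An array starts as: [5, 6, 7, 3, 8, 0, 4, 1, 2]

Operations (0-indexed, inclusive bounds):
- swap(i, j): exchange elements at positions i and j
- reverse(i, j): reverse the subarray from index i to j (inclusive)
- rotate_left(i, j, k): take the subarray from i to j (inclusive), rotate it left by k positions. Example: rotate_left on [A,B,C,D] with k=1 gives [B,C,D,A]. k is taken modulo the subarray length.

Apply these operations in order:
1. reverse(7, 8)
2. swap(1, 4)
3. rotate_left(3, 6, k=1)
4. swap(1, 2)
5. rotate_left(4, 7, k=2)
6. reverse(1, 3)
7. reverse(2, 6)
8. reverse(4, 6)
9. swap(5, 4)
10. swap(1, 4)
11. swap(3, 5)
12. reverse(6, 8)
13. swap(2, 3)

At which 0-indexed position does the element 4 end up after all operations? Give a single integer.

After 1 (reverse(7, 8)): [5, 6, 7, 3, 8, 0, 4, 2, 1]
After 2 (swap(1, 4)): [5, 8, 7, 3, 6, 0, 4, 2, 1]
After 3 (rotate_left(3, 6, k=1)): [5, 8, 7, 6, 0, 4, 3, 2, 1]
After 4 (swap(1, 2)): [5, 7, 8, 6, 0, 4, 3, 2, 1]
After 5 (rotate_left(4, 7, k=2)): [5, 7, 8, 6, 3, 2, 0, 4, 1]
After 6 (reverse(1, 3)): [5, 6, 8, 7, 3, 2, 0, 4, 1]
After 7 (reverse(2, 6)): [5, 6, 0, 2, 3, 7, 8, 4, 1]
After 8 (reverse(4, 6)): [5, 6, 0, 2, 8, 7, 3, 4, 1]
After 9 (swap(5, 4)): [5, 6, 0, 2, 7, 8, 3, 4, 1]
After 10 (swap(1, 4)): [5, 7, 0, 2, 6, 8, 3, 4, 1]
After 11 (swap(3, 5)): [5, 7, 0, 8, 6, 2, 3, 4, 1]
After 12 (reverse(6, 8)): [5, 7, 0, 8, 6, 2, 1, 4, 3]
After 13 (swap(2, 3)): [5, 7, 8, 0, 6, 2, 1, 4, 3]

Answer: 7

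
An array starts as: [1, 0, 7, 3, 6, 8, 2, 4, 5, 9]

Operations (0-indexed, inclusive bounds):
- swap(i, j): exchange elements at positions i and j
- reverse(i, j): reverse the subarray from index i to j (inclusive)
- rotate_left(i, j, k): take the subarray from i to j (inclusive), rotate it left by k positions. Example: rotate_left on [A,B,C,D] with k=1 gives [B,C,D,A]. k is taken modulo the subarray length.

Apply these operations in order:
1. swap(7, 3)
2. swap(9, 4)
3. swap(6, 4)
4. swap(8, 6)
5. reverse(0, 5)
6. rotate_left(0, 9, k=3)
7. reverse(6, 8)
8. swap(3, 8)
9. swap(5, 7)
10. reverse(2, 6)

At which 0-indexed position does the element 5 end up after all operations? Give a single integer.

Answer: 8

Derivation:
After 1 (swap(7, 3)): [1, 0, 7, 4, 6, 8, 2, 3, 5, 9]
After 2 (swap(9, 4)): [1, 0, 7, 4, 9, 8, 2, 3, 5, 6]
After 3 (swap(6, 4)): [1, 0, 7, 4, 2, 8, 9, 3, 5, 6]
After 4 (swap(8, 6)): [1, 0, 7, 4, 2, 8, 5, 3, 9, 6]
After 5 (reverse(0, 5)): [8, 2, 4, 7, 0, 1, 5, 3, 9, 6]
After 6 (rotate_left(0, 9, k=3)): [7, 0, 1, 5, 3, 9, 6, 8, 2, 4]
After 7 (reverse(6, 8)): [7, 0, 1, 5, 3, 9, 2, 8, 6, 4]
After 8 (swap(3, 8)): [7, 0, 1, 6, 3, 9, 2, 8, 5, 4]
After 9 (swap(5, 7)): [7, 0, 1, 6, 3, 8, 2, 9, 5, 4]
After 10 (reverse(2, 6)): [7, 0, 2, 8, 3, 6, 1, 9, 5, 4]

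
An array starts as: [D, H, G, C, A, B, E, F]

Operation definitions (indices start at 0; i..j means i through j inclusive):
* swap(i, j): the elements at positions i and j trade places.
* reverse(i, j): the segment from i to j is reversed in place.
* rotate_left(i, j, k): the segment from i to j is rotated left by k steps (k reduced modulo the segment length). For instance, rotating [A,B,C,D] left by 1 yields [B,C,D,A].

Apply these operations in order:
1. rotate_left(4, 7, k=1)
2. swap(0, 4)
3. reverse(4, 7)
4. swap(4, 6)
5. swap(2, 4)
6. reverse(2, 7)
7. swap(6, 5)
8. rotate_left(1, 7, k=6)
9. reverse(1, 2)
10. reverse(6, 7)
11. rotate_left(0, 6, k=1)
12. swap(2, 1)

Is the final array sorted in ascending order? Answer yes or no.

After 1 (rotate_left(4, 7, k=1)): [D, H, G, C, B, E, F, A]
After 2 (swap(0, 4)): [B, H, G, C, D, E, F, A]
After 3 (reverse(4, 7)): [B, H, G, C, A, F, E, D]
After 4 (swap(4, 6)): [B, H, G, C, E, F, A, D]
After 5 (swap(2, 4)): [B, H, E, C, G, F, A, D]
After 6 (reverse(2, 7)): [B, H, D, A, F, G, C, E]
After 7 (swap(6, 5)): [B, H, D, A, F, C, G, E]
After 8 (rotate_left(1, 7, k=6)): [B, E, H, D, A, F, C, G]
After 9 (reverse(1, 2)): [B, H, E, D, A, F, C, G]
After 10 (reverse(6, 7)): [B, H, E, D, A, F, G, C]
After 11 (rotate_left(0, 6, k=1)): [H, E, D, A, F, G, B, C]
After 12 (swap(2, 1)): [H, D, E, A, F, G, B, C]

Answer: no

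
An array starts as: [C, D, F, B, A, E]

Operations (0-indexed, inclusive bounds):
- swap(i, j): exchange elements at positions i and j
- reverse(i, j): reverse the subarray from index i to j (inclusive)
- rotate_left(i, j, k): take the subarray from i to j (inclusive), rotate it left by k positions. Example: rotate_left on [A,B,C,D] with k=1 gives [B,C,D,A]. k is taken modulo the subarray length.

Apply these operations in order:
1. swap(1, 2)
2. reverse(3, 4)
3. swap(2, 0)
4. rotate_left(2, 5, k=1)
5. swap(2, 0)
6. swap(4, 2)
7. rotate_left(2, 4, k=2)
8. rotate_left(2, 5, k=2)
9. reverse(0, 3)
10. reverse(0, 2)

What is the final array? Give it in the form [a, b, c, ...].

After 1 (swap(1, 2)): [C, F, D, B, A, E]
After 2 (reverse(3, 4)): [C, F, D, A, B, E]
After 3 (swap(2, 0)): [D, F, C, A, B, E]
After 4 (rotate_left(2, 5, k=1)): [D, F, A, B, E, C]
After 5 (swap(2, 0)): [A, F, D, B, E, C]
After 6 (swap(4, 2)): [A, F, E, B, D, C]
After 7 (rotate_left(2, 4, k=2)): [A, F, D, E, B, C]
After 8 (rotate_left(2, 5, k=2)): [A, F, B, C, D, E]
After 9 (reverse(0, 3)): [C, B, F, A, D, E]
After 10 (reverse(0, 2)): [F, B, C, A, D, E]

Answer: [F, B, C, A, D, E]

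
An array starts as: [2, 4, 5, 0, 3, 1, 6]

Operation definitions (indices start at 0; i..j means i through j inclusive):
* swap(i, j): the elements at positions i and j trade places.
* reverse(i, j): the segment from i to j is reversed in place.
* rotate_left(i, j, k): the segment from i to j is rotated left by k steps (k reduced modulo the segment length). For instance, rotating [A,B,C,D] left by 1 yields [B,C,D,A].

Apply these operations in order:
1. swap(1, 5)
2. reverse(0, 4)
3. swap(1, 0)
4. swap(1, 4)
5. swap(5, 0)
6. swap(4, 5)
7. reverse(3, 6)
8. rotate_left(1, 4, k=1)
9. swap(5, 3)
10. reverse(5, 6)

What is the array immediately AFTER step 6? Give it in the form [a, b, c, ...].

Answer: [4, 2, 5, 1, 0, 3, 6]

Derivation:
After 1 (swap(1, 5)): [2, 1, 5, 0, 3, 4, 6]
After 2 (reverse(0, 4)): [3, 0, 5, 1, 2, 4, 6]
After 3 (swap(1, 0)): [0, 3, 5, 1, 2, 4, 6]
After 4 (swap(1, 4)): [0, 2, 5, 1, 3, 4, 6]
After 5 (swap(5, 0)): [4, 2, 5, 1, 3, 0, 6]
After 6 (swap(4, 5)): [4, 2, 5, 1, 0, 3, 6]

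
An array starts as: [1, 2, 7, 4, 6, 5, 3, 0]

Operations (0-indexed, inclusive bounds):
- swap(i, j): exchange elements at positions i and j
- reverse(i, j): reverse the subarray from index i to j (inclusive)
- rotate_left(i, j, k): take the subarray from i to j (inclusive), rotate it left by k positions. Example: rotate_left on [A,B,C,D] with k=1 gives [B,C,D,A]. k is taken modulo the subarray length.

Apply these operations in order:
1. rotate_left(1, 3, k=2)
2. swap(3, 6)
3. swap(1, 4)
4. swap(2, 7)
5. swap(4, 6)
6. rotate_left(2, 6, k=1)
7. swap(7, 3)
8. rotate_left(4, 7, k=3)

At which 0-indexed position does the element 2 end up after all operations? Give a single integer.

After 1 (rotate_left(1, 3, k=2)): [1, 4, 2, 7, 6, 5, 3, 0]
After 2 (swap(3, 6)): [1, 4, 2, 3, 6, 5, 7, 0]
After 3 (swap(1, 4)): [1, 6, 2, 3, 4, 5, 7, 0]
After 4 (swap(2, 7)): [1, 6, 0, 3, 4, 5, 7, 2]
After 5 (swap(4, 6)): [1, 6, 0, 3, 7, 5, 4, 2]
After 6 (rotate_left(2, 6, k=1)): [1, 6, 3, 7, 5, 4, 0, 2]
After 7 (swap(7, 3)): [1, 6, 3, 2, 5, 4, 0, 7]
After 8 (rotate_left(4, 7, k=3)): [1, 6, 3, 2, 7, 5, 4, 0]

Answer: 3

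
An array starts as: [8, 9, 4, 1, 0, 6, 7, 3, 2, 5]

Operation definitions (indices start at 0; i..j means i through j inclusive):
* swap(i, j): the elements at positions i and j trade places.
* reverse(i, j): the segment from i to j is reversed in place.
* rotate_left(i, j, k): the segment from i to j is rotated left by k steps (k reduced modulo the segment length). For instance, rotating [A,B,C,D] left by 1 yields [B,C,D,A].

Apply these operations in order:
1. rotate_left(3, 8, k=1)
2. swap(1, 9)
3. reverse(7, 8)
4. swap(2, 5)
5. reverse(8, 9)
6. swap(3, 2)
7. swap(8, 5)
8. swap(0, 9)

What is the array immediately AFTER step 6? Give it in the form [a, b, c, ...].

After 1 (rotate_left(3, 8, k=1)): [8, 9, 4, 0, 6, 7, 3, 2, 1, 5]
After 2 (swap(1, 9)): [8, 5, 4, 0, 6, 7, 3, 2, 1, 9]
After 3 (reverse(7, 8)): [8, 5, 4, 0, 6, 7, 3, 1, 2, 9]
After 4 (swap(2, 5)): [8, 5, 7, 0, 6, 4, 3, 1, 2, 9]
After 5 (reverse(8, 9)): [8, 5, 7, 0, 6, 4, 3, 1, 9, 2]
After 6 (swap(3, 2)): [8, 5, 0, 7, 6, 4, 3, 1, 9, 2]

Answer: [8, 5, 0, 7, 6, 4, 3, 1, 9, 2]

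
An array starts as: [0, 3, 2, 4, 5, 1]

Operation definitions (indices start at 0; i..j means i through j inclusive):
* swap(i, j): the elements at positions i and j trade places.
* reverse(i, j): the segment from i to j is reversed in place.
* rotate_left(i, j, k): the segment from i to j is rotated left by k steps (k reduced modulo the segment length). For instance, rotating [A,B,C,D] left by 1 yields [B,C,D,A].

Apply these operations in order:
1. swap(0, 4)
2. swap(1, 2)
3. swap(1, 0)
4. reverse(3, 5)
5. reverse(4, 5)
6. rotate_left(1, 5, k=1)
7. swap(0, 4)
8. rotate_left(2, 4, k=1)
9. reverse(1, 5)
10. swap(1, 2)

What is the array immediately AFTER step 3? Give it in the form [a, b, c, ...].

Answer: [2, 5, 3, 4, 0, 1]

Derivation:
After 1 (swap(0, 4)): [5, 3, 2, 4, 0, 1]
After 2 (swap(1, 2)): [5, 2, 3, 4, 0, 1]
After 3 (swap(1, 0)): [2, 5, 3, 4, 0, 1]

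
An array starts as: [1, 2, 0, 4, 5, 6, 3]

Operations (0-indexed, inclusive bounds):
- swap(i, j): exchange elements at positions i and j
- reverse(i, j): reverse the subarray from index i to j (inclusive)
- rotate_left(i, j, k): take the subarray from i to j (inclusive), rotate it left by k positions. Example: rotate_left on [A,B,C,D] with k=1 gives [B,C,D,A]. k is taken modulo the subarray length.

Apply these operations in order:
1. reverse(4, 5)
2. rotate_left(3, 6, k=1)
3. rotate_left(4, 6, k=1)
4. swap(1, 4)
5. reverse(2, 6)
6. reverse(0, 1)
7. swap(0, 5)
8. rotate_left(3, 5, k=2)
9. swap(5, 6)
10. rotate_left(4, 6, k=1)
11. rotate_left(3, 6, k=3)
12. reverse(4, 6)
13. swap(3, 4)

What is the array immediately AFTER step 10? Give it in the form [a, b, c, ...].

After 1 (reverse(4, 5)): [1, 2, 0, 4, 6, 5, 3]
After 2 (rotate_left(3, 6, k=1)): [1, 2, 0, 6, 5, 3, 4]
After 3 (rotate_left(4, 6, k=1)): [1, 2, 0, 6, 3, 4, 5]
After 4 (swap(1, 4)): [1, 3, 0, 6, 2, 4, 5]
After 5 (reverse(2, 6)): [1, 3, 5, 4, 2, 6, 0]
After 6 (reverse(0, 1)): [3, 1, 5, 4, 2, 6, 0]
After 7 (swap(0, 5)): [6, 1, 5, 4, 2, 3, 0]
After 8 (rotate_left(3, 5, k=2)): [6, 1, 5, 3, 4, 2, 0]
After 9 (swap(5, 6)): [6, 1, 5, 3, 4, 0, 2]
After 10 (rotate_left(4, 6, k=1)): [6, 1, 5, 3, 0, 2, 4]

Answer: [6, 1, 5, 3, 0, 2, 4]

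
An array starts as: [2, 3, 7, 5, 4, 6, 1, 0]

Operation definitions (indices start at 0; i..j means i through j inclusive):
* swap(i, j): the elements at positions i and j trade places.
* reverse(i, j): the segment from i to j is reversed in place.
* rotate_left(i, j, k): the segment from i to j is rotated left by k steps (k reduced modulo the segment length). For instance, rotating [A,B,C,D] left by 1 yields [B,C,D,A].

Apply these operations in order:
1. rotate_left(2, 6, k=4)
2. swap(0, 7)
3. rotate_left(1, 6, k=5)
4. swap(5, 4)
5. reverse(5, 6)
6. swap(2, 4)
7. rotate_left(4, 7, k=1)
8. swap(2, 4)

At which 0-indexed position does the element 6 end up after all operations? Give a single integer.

After 1 (rotate_left(2, 6, k=4)): [2, 3, 1, 7, 5, 4, 6, 0]
After 2 (swap(0, 7)): [0, 3, 1, 7, 5, 4, 6, 2]
After 3 (rotate_left(1, 6, k=5)): [0, 6, 3, 1, 7, 5, 4, 2]
After 4 (swap(5, 4)): [0, 6, 3, 1, 5, 7, 4, 2]
After 5 (reverse(5, 6)): [0, 6, 3, 1, 5, 4, 7, 2]
After 6 (swap(2, 4)): [0, 6, 5, 1, 3, 4, 7, 2]
After 7 (rotate_left(4, 7, k=1)): [0, 6, 5, 1, 4, 7, 2, 3]
After 8 (swap(2, 4)): [0, 6, 4, 1, 5, 7, 2, 3]

Answer: 1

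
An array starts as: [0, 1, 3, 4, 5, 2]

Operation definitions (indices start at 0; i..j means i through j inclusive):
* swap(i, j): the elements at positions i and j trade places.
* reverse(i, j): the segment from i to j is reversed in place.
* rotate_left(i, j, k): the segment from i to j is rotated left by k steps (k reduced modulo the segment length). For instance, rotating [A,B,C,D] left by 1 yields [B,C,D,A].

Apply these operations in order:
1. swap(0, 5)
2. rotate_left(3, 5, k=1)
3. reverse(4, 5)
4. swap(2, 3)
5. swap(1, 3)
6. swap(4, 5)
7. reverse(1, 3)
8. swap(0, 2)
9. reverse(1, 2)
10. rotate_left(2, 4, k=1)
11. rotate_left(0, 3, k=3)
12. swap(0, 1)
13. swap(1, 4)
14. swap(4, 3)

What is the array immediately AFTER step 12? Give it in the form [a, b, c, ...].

After 1 (swap(0, 5)): [2, 1, 3, 4, 5, 0]
After 2 (rotate_left(3, 5, k=1)): [2, 1, 3, 5, 0, 4]
After 3 (reverse(4, 5)): [2, 1, 3, 5, 4, 0]
After 4 (swap(2, 3)): [2, 1, 5, 3, 4, 0]
After 5 (swap(1, 3)): [2, 3, 5, 1, 4, 0]
After 6 (swap(4, 5)): [2, 3, 5, 1, 0, 4]
After 7 (reverse(1, 3)): [2, 1, 5, 3, 0, 4]
After 8 (swap(0, 2)): [5, 1, 2, 3, 0, 4]
After 9 (reverse(1, 2)): [5, 2, 1, 3, 0, 4]
After 10 (rotate_left(2, 4, k=1)): [5, 2, 3, 0, 1, 4]
After 11 (rotate_left(0, 3, k=3)): [0, 5, 2, 3, 1, 4]
After 12 (swap(0, 1)): [5, 0, 2, 3, 1, 4]

Answer: [5, 0, 2, 3, 1, 4]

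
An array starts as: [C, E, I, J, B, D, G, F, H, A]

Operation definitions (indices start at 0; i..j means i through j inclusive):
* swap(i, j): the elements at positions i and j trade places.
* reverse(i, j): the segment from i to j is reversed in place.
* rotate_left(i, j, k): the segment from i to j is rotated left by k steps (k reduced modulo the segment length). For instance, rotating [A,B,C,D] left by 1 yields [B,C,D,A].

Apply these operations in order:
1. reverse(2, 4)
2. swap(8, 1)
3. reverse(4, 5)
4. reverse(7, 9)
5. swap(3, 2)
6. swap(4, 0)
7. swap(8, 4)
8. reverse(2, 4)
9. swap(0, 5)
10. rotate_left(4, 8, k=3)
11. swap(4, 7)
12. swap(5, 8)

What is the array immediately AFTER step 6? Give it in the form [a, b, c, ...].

Answer: [D, H, J, B, C, I, G, A, E, F]

Derivation:
After 1 (reverse(2, 4)): [C, E, B, J, I, D, G, F, H, A]
After 2 (swap(8, 1)): [C, H, B, J, I, D, G, F, E, A]
After 3 (reverse(4, 5)): [C, H, B, J, D, I, G, F, E, A]
After 4 (reverse(7, 9)): [C, H, B, J, D, I, G, A, E, F]
After 5 (swap(3, 2)): [C, H, J, B, D, I, G, A, E, F]
After 6 (swap(4, 0)): [D, H, J, B, C, I, G, A, E, F]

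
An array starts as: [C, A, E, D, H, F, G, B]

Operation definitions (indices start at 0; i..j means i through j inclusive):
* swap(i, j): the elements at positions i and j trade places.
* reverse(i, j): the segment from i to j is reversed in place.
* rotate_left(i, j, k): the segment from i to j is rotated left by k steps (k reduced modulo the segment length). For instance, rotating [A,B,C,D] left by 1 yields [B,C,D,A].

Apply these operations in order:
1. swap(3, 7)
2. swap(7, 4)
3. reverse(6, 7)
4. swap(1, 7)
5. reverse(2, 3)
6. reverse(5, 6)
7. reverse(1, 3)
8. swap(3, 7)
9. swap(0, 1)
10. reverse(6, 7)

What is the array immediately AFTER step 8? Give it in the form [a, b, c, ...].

After 1 (swap(3, 7)): [C, A, E, B, H, F, G, D]
After 2 (swap(7, 4)): [C, A, E, B, D, F, G, H]
After 3 (reverse(6, 7)): [C, A, E, B, D, F, H, G]
After 4 (swap(1, 7)): [C, G, E, B, D, F, H, A]
After 5 (reverse(2, 3)): [C, G, B, E, D, F, H, A]
After 6 (reverse(5, 6)): [C, G, B, E, D, H, F, A]
After 7 (reverse(1, 3)): [C, E, B, G, D, H, F, A]
After 8 (swap(3, 7)): [C, E, B, A, D, H, F, G]

Answer: [C, E, B, A, D, H, F, G]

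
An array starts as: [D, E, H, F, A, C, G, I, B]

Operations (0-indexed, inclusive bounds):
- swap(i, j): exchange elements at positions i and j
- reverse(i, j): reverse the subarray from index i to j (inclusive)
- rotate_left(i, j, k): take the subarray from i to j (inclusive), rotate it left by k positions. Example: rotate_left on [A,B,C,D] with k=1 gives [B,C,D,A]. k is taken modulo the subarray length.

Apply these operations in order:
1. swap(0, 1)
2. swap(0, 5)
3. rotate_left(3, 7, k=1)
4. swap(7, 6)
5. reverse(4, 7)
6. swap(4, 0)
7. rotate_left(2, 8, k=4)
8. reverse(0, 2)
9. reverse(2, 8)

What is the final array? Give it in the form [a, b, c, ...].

Answer: [G, D, F, C, A, H, B, E, I]

Derivation:
After 1 (swap(0, 1)): [E, D, H, F, A, C, G, I, B]
After 2 (swap(0, 5)): [C, D, H, F, A, E, G, I, B]
After 3 (rotate_left(3, 7, k=1)): [C, D, H, A, E, G, I, F, B]
After 4 (swap(7, 6)): [C, D, H, A, E, G, F, I, B]
After 5 (reverse(4, 7)): [C, D, H, A, I, F, G, E, B]
After 6 (swap(4, 0)): [I, D, H, A, C, F, G, E, B]
After 7 (rotate_left(2, 8, k=4)): [I, D, G, E, B, H, A, C, F]
After 8 (reverse(0, 2)): [G, D, I, E, B, H, A, C, F]
After 9 (reverse(2, 8)): [G, D, F, C, A, H, B, E, I]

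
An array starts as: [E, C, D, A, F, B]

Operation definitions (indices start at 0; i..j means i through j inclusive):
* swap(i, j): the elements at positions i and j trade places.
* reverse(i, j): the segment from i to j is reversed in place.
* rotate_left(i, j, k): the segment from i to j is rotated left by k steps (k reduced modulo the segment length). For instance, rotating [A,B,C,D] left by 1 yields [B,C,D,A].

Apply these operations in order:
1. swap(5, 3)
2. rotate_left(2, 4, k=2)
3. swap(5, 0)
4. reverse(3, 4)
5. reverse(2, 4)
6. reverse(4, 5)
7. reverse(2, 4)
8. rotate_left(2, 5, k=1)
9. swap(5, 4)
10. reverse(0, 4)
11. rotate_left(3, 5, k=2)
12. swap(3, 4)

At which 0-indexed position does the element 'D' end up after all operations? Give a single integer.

After 1 (swap(5, 3)): [E, C, D, B, F, A]
After 2 (rotate_left(2, 4, k=2)): [E, C, F, D, B, A]
After 3 (swap(5, 0)): [A, C, F, D, B, E]
After 4 (reverse(3, 4)): [A, C, F, B, D, E]
After 5 (reverse(2, 4)): [A, C, D, B, F, E]
After 6 (reverse(4, 5)): [A, C, D, B, E, F]
After 7 (reverse(2, 4)): [A, C, E, B, D, F]
After 8 (rotate_left(2, 5, k=1)): [A, C, B, D, F, E]
After 9 (swap(5, 4)): [A, C, B, D, E, F]
After 10 (reverse(0, 4)): [E, D, B, C, A, F]
After 11 (rotate_left(3, 5, k=2)): [E, D, B, F, C, A]
After 12 (swap(3, 4)): [E, D, B, C, F, A]

Answer: 1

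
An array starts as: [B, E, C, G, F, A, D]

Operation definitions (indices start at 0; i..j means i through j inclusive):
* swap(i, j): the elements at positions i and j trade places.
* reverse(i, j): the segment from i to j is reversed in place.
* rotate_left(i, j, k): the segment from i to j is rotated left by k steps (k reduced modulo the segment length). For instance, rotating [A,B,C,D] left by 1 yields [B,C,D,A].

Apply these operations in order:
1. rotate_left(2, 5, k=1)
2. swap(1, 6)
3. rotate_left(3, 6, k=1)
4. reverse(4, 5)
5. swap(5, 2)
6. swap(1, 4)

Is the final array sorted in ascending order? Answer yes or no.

Answer: no

Derivation:
After 1 (rotate_left(2, 5, k=1)): [B, E, G, F, A, C, D]
After 2 (swap(1, 6)): [B, D, G, F, A, C, E]
After 3 (rotate_left(3, 6, k=1)): [B, D, G, A, C, E, F]
After 4 (reverse(4, 5)): [B, D, G, A, E, C, F]
After 5 (swap(5, 2)): [B, D, C, A, E, G, F]
After 6 (swap(1, 4)): [B, E, C, A, D, G, F]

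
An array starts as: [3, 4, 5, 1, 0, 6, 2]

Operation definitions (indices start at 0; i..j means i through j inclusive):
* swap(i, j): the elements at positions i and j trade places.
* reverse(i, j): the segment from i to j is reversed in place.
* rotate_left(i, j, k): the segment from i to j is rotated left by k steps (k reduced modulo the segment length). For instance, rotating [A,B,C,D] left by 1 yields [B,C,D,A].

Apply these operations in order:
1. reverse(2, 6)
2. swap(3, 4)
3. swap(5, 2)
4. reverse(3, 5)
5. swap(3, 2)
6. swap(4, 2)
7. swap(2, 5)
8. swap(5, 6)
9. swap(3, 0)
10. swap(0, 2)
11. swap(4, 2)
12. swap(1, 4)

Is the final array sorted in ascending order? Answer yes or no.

Answer: yes

Derivation:
After 1 (reverse(2, 6)): [3, 4, 2, 6, 0, 1, 5]
After 2 (swap(3, 4)): [3, 4, 2, 0, 6, 1, 5]
After 3 (swap(5, 2)): [3, 4, 1, 0, 6, 2, 5]
After 4 (reverse(3, 5)): [3, 4, 1, 2, 6, 0, 5]
After 5 (swap(3, 2)): [3, 4, 2, 1, 6, 0, 5]
After 6 (swap(4, 2)): [3, 4, 6, 1, 2, 0, 5]
After 7 (swap(2, 5)): [3, 4, 0, 1, 2, 6, 5]
After 8 (swap(5, 6)): [3, 4, 0, 1, 2, 5, 6]
After 9 (swap(3, 0)): [1, 4, 0, 3, 2, 5, 6]
After 10 (swap(0, 2)): [0, 4, 1, 3, 2, 5, 6]
After 11 (swap(4, 2)): [0, 4, 2, 3, 1, 5, 6]
After 12 (swap(1, 4)): [0, 1, 2, 3, 4, 5, 6]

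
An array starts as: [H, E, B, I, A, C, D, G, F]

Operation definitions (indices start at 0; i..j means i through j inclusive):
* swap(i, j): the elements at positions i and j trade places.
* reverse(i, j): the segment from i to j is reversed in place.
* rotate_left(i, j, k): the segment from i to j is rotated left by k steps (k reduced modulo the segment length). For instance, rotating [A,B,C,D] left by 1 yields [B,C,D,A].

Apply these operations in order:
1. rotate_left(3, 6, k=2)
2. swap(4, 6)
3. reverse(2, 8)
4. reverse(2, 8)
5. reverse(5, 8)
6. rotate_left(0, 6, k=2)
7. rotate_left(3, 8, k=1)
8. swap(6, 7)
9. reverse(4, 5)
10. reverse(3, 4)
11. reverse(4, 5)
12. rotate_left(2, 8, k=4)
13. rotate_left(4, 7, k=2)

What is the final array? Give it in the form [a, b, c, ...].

Answer: [B, C, I, D, E, H, F, A, G]

Derivation:
After 1 (rotate_left(3, 6, k=2)): [H, E, B, C, D, I, A, G, F]
After 2 (swap(4, 6)): [H, E, B, C, A, I, D, G, F]
After 3 (reverse(2, 8)): [H, E, F, G, D, I, A, C, B]
After 4 (reverse(2, 8)): [H, E, B, C, A, I, D, G, F]
After 5 (reverse(5, 8)): [H, E, B, C, A, F, G, D, I]
After 6 (rotate_left(0, 6, k=2)): [B, C, A, F, G, H, E, D, I]
After 7 (rotate_left(3, 8, k=1)): [B, C, A, G, H, E, D, I, F]
After 8 (swap(6, 7)): [B, C, A, G, H, E, I, D, F]
After 9 (reverse(4, 5)): [B, C, A, G, E, H, I, D, F]
After 10 (reverse(3, 4)): [B, C, A, E, G, H, I, D, F]
After 11 (reverse(4, 5)): [B, C, A, E, H, G, I, D, F]
After 12 (rotate_left(2, 8, k=4)): [B, C, I, D, F, A, E, H, G]
After 13 (rotate_left(4, 7, k=2)): [B, C, I, D, E, H, F, A, G]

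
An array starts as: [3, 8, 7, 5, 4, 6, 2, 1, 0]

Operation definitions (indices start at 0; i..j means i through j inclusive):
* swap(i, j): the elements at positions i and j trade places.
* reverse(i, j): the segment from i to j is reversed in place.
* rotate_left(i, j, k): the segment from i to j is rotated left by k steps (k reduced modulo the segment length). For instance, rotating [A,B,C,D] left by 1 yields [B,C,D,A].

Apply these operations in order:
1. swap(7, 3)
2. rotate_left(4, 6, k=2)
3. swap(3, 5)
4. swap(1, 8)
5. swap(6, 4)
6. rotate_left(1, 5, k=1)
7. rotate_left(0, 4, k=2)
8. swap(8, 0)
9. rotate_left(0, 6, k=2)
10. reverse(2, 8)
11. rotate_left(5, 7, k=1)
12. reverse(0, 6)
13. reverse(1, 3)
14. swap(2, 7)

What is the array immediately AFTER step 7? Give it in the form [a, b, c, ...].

Answer: [4, 6, 1, 3, 7, 0, 2, 5, 8]

Derivation:
After 1 (swap(7, 3)): [3, 8, 7, 1, 4, 6, 2, 5, 0]
After 2 (rotate_left(4, 6, k=2)): [3, 8, 7, 1, 2, 4, 6, 5, 0]
After 3 (swap(3, 5)): [3, 8, 7, 4, 2, 1, 6, 5, 0]
After 4 (swap(1, 8)): [3, 0, 7, 4, 2, 1, 6, 5, 8]
After 5 (swap(6, 4)): [3, 0, 7, 4, 6, 1, 2, 5, 8]
After 6 (rotate_left(1, 5, k=1)): [3, 7, 4, 6, 1, 0, 2, 5, 8]
After 7 (rotate_left(0, 4, k=2)): [4, 6, 1, 3, 7, 0, 2, 5, 8]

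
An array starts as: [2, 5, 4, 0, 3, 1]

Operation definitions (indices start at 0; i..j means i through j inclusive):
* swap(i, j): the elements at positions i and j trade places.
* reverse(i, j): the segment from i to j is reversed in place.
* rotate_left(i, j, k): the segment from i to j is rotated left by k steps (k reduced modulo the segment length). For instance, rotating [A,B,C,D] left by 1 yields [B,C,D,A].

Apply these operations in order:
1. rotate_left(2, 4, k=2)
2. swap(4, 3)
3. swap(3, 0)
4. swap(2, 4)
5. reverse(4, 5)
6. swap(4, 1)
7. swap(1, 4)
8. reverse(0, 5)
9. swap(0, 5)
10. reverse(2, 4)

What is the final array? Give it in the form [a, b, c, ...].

After 1 (rotate_left(2, 4, k=2)): [2, 5, 3, 4, 0, 1]
After 2 (swap(4, 3)): [2, 5, 3, 0, 4, 1]
After 3 (swap(3, 0)): [0, 5, 3, 2, 4, 1]
After 4 (swap(2, 4)): [0, 5, 4, 2, 3, 1]
After 5 (reverse(4, 5)): [0, 5, 4, 2, 1, 3]
After 6 (swap(4, 1)): [0, 1, 4, 2, 5, 3]
After 7 (swap(1, 4)): [0, 5, 4, 2, 1, 3]
After 8 (reverse(0, 5)): [3, 1, 2, 4, 5, 0]
After 9 (swap(0, 5)): [0, 1, 2, 4, 5, 3]
After 10 (reverse(2, 4)): [0, 1, 5, 4, 2, 3]

Answer: [0, 1, 5, 4, 2, 3]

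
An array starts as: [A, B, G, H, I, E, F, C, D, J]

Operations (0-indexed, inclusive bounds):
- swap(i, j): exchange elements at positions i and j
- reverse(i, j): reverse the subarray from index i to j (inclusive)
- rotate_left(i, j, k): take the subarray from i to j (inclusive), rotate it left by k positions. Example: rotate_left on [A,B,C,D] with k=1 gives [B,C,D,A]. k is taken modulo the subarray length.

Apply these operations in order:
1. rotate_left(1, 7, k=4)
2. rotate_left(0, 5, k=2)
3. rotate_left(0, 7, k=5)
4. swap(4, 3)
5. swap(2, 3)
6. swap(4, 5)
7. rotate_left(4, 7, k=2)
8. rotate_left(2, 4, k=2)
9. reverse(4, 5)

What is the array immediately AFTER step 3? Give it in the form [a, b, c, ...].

After 1 (rotate_left(1, 7, k=4)): [A, E, F, C, B, G, H, I, D, J]
After 2 (rotate_left(0, 5, k=2)): [F, C, B, G, A, E, H, I, D, J]
After 3 (rotate_left(0, 7, k=5)): [E, H, I, F, C, B, G, A, D, J]

Answer: [E, H, I, F, C, B, G, A, D, J]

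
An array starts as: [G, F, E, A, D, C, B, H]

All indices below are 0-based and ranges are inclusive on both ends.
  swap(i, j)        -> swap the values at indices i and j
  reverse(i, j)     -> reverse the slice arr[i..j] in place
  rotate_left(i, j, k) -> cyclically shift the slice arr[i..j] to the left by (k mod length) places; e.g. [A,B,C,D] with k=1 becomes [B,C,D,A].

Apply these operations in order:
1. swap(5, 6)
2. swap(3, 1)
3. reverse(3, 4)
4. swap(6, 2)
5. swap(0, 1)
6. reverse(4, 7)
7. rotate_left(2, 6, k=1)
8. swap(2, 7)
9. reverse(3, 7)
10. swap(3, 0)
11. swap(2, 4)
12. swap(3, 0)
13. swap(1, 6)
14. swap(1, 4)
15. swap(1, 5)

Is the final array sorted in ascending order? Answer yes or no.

Answer: yes

Derivation:
After 1 (swap(5, 6)): [G, F, E, A, D, B, C, H]
After 2 (swap(3, 1)): [G, A, E, F, D, B, C, H]
After 3 (reverse(3, 4)): [G, A, E, D, F, B, C, H]
After 4 (swap(6, 2)): [G, A, C, D, F, B, E, H]
After 5 (swap(0, 1)): [A, G, C, D, F, B, E, H]
After 6 (reverse(4, 7)): [A, G, C, D, H, E, B, F]
After 7 (rotate_left(2, 6, k=1)): [A, G, D, H, E, B, C, F]
After 8 (swap(2, 7)): [A, G, F, H, E, B, C, D]
After 9 (reverse(3, 7)): [A, G, F, D, C, B, E, H]
After 10 (swap(3, 0)): [D, G, F, A, C, B, E, H]
After 11 (swap(2, 4)): [D, G, C, A, F, B, E, H]
After 12 (swap(3, 0)): [A, G, C, D, F, B, E, H]
After 13 (swap(1, 6)): [A, E, C, D, F, B, G, H]
After 14 (swap(1, 4)): [A, F, C, D, E, B, G, H]
After 15 (swap(1, 5)): [A, B, C, D, E, F, G, H]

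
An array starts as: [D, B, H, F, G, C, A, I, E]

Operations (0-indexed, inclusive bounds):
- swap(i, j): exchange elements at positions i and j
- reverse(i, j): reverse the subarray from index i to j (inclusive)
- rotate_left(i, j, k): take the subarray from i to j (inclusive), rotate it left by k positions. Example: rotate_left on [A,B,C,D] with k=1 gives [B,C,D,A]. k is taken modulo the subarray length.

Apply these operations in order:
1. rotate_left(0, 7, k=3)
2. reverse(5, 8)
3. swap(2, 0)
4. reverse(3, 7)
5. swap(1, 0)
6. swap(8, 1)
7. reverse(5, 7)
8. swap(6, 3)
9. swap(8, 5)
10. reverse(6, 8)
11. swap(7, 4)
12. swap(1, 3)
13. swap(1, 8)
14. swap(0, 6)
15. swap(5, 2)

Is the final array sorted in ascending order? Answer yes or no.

Answer: yes

Derivation:
After 1 (rotate_left(0, 7, k=3)): [F, G, C, A, I, D, B, H, E]
After 2 (reverse(5, 8)): [F, G, C, A, I, E, H, B, D]
After 3 (swap(2, 0)): [C, G, F, A, I, E, H, B, D]
After 4 (reverse(3, 7)): [C, G, F, B, H, E, I, A, D]
After 5 (swap(1, 0)): [G, C, F, B, H, E, I, A, D]
After 6 (swap(8, 1)): [G, D, F, B, H, E, I, A, C]
After 7 (reverse(5, 7)): [G, D, F, B, H, A, I, E, C]
After 8 (swap(6, 3)): [G, D, F, I, H, A, B, E, C]
After 9 (swap(8, 5)): [G, D, F, I, H, C, B, E, A]
After 10 (reverse(6, 8)): [G, D, F, I, H, C, A, E, B]
After 11 (swap(7, 4)): [G, D, F, I, E, C, A, H, B]
After 12 (swap(1, 3)): [G, I, F, D, E, C, A, H, B]
After 13 (swap(1, 8)): [G, B, F, D, E, C, A, H, I]
After 14 (swap(0, 6)): [A, B, F, D, E, C, G, H, I]
After 15 (swap(5, 2)): [A, B, C, D, E, F, G, H, I]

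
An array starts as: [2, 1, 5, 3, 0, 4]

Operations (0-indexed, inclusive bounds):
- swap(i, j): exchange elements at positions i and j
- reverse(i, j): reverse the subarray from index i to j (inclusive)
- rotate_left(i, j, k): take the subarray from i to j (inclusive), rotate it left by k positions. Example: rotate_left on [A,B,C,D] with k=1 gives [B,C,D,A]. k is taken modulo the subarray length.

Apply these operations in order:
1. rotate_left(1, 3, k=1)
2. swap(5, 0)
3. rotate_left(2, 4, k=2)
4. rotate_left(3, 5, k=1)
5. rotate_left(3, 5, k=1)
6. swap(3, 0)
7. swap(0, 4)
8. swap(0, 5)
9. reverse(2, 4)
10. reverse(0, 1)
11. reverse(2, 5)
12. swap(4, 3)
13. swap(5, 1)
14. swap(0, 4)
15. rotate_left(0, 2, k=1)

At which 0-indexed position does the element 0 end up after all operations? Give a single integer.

After 1 (rotate_left(1, 3, k=1)): [2, 5, 3, 1, 0, 4]
After 2 (swap(5, 0)): [4, 5, 3, 1, 0, 2]
After 3 (rotate_left(2, 4, k=2)): [4, 5, 0, 3, 1, 2]
After 4 (rotate_left(3, 5, k=1)): [4, 5, 0, 1, 2, 3]
After 5 (rotate_left(3, 5, k=1)): [4, 5, 0, 2, 3, 1]
After 6 (swap(3, 0)): [2, 5, 0, 4, 3, 1]
After 7 (swap(0, 4)): [3, 5, 0, 4, 2, 1]
After 8 (swap(0, 5)): [1, 5, 0, 4, 2, 3]
After 9 (reverse(2, 4)): [1, 5, 2, 4, 0, 3]
After 10 (reverse(0, 1)): [5, 1, 2, 4, 0, 3]
After 11 (reverse(2, 5)): [5, 1, 3, 0, 4, 2]
After 12 (swap(4, 3)): [5, 1, 3, 4, 0, 2]
After 13 (swap(5, 1)): [5, 2, 3, 4, 0, 1]
After 14 (swap(0, 4)): [0, 2, 3, 4, 5, 1]
After 15 (rotate_left(0, 2, k=1)): [2, 3, 0, 4, 5, 1]

Answer: 2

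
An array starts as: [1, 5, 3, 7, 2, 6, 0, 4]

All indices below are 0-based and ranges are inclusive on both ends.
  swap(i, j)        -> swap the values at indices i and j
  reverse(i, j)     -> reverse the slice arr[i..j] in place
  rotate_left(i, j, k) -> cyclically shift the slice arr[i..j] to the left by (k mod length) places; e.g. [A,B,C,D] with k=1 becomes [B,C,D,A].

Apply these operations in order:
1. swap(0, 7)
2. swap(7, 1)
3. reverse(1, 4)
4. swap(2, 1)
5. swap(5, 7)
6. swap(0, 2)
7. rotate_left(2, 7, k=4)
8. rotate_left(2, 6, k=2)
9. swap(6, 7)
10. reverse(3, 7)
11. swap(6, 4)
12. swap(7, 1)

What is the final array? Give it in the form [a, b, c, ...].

After 1 (swap(0, 7)): [4, 5, 3, 7, 2, 6, 0, 1]
After 2 (swap(7, 1)): [4, 1, 3, 7, 2, 6, 0, 5]
After 3 (reverse(1, 4)): [4, 2, 7, 3, 1, 6, 0, 5]
After 4 (swap(2, 1)): [4, 7, 2, 3, 1, 6, 0, 5]
After 5 (swap(5, 7)): [4, 7, 2, 3, 1, 5, 0, 6]
After 6 (swap(0, 2)): [2, 7, 4, 3, 1, 5, 0, 6]
After 7 (rotate_left(2, 7, k=4)): [2, 7, 0, 6, 4, 3, 1, 5]
After 8 (rotate_left(2, 6, k=2)): [2, 7, 4, 3, 1, 0, 6, 5]
After 9 (swap(6, 7)): [2, 7, 4, 3, 1, 0, 5, 6]
After 10 (reverse(3, 7)): [2, 7, 4, 6, 5, 0, 1, 3]
After 11 (swap(6, 4)): [2, 7, 4, 6, 1, 0, 5, 3]
After 12 (swap(7, 1)): [2, 3, 4, 6, 1, 0, 5, 7]

Answer: [2, 3, 4, 6, 1, 0, 5, 7]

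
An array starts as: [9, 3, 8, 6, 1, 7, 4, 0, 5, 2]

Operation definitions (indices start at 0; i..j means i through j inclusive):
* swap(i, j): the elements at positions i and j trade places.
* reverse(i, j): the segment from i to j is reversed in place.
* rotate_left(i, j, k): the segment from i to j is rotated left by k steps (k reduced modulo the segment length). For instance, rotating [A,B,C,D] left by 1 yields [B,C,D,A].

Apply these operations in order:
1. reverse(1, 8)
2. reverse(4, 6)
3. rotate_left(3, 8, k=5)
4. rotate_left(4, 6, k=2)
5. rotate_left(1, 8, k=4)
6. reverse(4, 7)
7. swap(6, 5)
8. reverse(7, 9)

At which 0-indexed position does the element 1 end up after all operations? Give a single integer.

Answer: 8

Derivation:
After 1 (reverse(1, 8)): [9, 5, 0, 4, 7, 1, 6, 8, 3, 2]
After 2 (reverse(4, 6)): [9, 5, 0, 4, 6, 1, 7, 8, 3, 2]
After 3 (rotate_left(3, 8, k=5)): [9, 5, 0, 3, 4, 6, 1, 7, 8, 2]
After 4 (rotate_left(4, 6, k=2)): [9, 5, 0, 3, 1, 4, 6, 7, 8, 2]
After 5 (rotate_left(1, 8, k=4)): [9, 4, 6, 7, 8, 5, 0, 3, 1, 2]
After 6 (reverse(4, 7)): [9, 4, 6, 7, 3, 0, 5, 8, 1, 2]
After 7 (swap(6, 5)): [9, 4, 6, 7, 3, 5, 0, 8, 1, 2]
After 8 (reverse(7, 9)): [9, 4, 6, 7, 3, 5, 0, 2, 1, 8]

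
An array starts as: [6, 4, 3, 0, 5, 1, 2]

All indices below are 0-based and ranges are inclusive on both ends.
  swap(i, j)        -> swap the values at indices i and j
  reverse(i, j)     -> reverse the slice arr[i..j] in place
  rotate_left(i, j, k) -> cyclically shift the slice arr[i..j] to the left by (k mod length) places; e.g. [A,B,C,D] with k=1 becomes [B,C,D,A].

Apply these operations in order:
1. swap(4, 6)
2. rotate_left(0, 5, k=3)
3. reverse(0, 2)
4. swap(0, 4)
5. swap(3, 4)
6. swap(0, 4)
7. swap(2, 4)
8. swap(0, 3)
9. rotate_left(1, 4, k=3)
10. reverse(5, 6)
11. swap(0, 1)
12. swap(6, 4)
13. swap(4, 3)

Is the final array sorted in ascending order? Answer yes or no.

Answer: yes

Derivation:
After 1 (swap(4, 6)): [6, 4, 3, 0, 2, 1, 5]
After 2 (rotate_left(0, 5, k=3)): [0, 2, 1, 6, 4, 3, 5]
After 3 (reverse(0, 2)): [1, 2, 0, 6, 4, 3, 5]
After 4 (swap(0, 4)): [4, 2, 0, 6, 1, 3, 5]
After 5 (swap(3, 4)): [4, 2, 0, 1, 6, 3, 5]
After 6 (swap(0, 4)): [6, 2, 0, 1, 4, 3, 5]
After 7 (swap(2, 4)): [6, 2, 4, 1, 0, 3, 5]
After 8 (swap(0, 3)): [1, 2, 4, 6, 0, 3, 5]
After 9 (rotate_left(1, 4, k=3)): [1, 0, 2, 4, 6, 3, 5]
After 10 (reverse(5, 6)): [1, 0, 2, 4, 6, 5, 3]
After 11 (swap(0, 1)): [0, 1, 2, 4, 6, 5, 3]
After 12 (swap(6, 4)): [0, 1, 2, 4, 3, 5, 6]
After 13 (swap(4, 3)): [0, 1, 2, 3, 4, 5, 6]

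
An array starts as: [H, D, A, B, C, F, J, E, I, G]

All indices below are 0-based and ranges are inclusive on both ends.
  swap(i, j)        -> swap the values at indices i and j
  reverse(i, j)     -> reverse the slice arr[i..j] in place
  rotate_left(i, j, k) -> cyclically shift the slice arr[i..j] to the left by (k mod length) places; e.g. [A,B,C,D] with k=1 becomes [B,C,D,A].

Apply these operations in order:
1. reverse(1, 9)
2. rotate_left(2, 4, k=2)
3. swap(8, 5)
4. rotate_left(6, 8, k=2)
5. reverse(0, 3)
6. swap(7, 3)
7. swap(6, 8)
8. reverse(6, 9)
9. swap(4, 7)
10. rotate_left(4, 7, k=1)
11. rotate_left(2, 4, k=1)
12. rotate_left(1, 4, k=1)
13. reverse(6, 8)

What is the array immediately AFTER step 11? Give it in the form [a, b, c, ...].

Answer: [I, J, C, A, G, D, E, F, H, B]

Derivation:
After 1 (reverse(1, 9)): [H, G, I, E, J, F, C, B, A, D]
After 2 (rotate_left(2, 4, k=2)): [H, G, J, I, E, F, C, B, A, D]
After 3 (swap(8, 5)): [H, G, J, I, E, A, C, B, F, D]
After 4 (rotate_left(6, 8, k=2)): [H, G, J, I, E, A, F, C, B, D]
After 5 (reverse(0, 3)): [I, J, G, H, E, A, F, C, B, D]
After 6 (swap(7, 3)): [I, J, G, C, E, A, F, H, B, D]
After 7 (swap(6, 8)): [I, J, G, C, E, A, B, H, F, D]
After 8 (reverse(6, 9)): [I, J, G, C, E, A, D, F, H, B]
After 9 (swap(4, 7)): [I, J, G, C, F, A, D, E, H, B]
After 10 (rotate_left(4, 7, k=1)): [I, J, G, C, A, D, E, F, H, B]
After 11 (rotate_left(2, 4, k=1)): [I, J, C, A, G, D, E, F, H, B]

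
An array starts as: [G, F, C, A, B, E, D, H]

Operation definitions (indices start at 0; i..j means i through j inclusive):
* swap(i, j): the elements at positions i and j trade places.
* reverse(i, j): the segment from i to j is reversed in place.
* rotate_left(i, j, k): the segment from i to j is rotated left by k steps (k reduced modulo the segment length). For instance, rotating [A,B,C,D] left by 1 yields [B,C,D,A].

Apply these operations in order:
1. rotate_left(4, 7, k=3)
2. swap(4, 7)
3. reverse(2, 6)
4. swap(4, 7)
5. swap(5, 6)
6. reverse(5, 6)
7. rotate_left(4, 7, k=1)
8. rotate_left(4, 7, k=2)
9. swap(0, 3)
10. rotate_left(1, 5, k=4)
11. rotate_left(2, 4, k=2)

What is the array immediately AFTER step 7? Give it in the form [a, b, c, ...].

Answer: [G, F, E, B, A, C, D, H]

Derivation:
After 1 (rotate_left(4, 7, k=3)): [G, F, C, A, H, B, E, D]
After 2 (swap(4, 7)): [G, F, C, A, D, B, E, H]
After 3 (reverse(2, 6)): [G, F, E, B, D, A, C, H]
After 4 (swap(4, 7)): [G, F, E, B, H, A, C, D]
After 5 (swap(5, 6)): [G, F, E, B, H, C, A, D]
After 6 (reverse(5, 6)): [G, F, E, B, H, A, C, D]
After 7 (rotate_left(4, 7, k=1)): [G, F, E, B, A, C, D, H]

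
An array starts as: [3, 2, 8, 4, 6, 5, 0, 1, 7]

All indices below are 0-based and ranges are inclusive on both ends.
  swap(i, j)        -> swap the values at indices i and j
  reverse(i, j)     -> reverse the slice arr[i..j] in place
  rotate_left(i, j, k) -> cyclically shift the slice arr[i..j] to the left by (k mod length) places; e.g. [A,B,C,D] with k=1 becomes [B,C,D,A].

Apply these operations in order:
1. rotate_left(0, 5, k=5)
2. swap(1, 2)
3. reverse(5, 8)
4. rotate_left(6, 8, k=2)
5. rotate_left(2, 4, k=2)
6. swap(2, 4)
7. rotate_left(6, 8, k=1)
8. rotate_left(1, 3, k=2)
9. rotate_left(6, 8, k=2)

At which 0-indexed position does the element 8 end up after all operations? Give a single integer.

After 1 (rotate_left(0, 5, k=5)): [5, 3, 2, 8, 4, 6, 0, 1, 7]
After 2 (swap(1, 2)): [5, 2, 3, 8, 4, 6, 0, 1, 7]
After 3 (reverse(5, 8)): [5, 2, 3, 8, 4, 7, 1, 0, 6]
After 4 (rotate_left(6, 8, k=2)): [5, 2, 3, 8, 4, 7, 6, 1, 0]
After 5 (rotate_left(2, 4, k=2)): [5, 2, 4, 3, 8, 7, 6, 1, 0]
After 6 (swap(2, 4)): [5, 2, 8, 3, 4, 7, 6, 1, 0]
After 7 (rotate_left(6, 8, k=1)): [5, 2, 8, 3, 4, 7, 1, 0, 6]
After 8 (rotate_left(1, 3, k=2)): [5, 3, 2, 8, 4, 7, 1, 0, 6]
After 9 (rotate_left(6, 8, k=2)): [5, 3, 2, 8, 4, 7, 6, 1, 0]

Answer: 3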